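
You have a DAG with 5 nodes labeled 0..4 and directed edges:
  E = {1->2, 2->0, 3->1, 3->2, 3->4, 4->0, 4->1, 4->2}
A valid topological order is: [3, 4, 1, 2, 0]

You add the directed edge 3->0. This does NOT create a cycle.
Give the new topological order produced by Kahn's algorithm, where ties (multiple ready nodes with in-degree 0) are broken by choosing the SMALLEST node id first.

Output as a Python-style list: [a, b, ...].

Answer: [3, 4, 1, 2, 0]

Derivation:
Old toposort: [3, 4, 1, 2, 0]
Added edge: 3->0
Position of 3 (0) < position of 0 (4). Old order still valid.
Run Kahn's algorithm (break ties by smallest node id):
  initial in-degrees: [3, 2, 3, 0, 1]
  ready (indeg=0): [3]
  pop 3: indeg[0]->2; indeg[1]->1; indeg[2]->2; indeg[4]->0 | ready=[4] | order so far=[3]
  pop 4: indeg[0]->1; indeg[1]->0; indeg[2]->1 | ready=[1] | order so far=[3, 4]
  pop 1: indeg[2]->0 | ready=[2] | order so far=[3, 4, 1]
  pop 2: indeg[0]->0 | ready=[0] | order so far=[3, 4, 1, 2]
  pop 0: no out-edges | ready=[] | order so far=[3, 4, 1, 2, 0]
  Result: [3, 4, 1, 2, 0]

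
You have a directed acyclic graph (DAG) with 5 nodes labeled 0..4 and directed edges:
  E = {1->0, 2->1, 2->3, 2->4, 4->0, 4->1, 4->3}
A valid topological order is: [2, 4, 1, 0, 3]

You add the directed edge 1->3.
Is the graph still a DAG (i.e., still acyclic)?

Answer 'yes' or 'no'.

Answer: yes

Derivation:
Given toposort: [2, 4, 1, 0, 3]
Position of 1: index 2; position of 3: index 4
New edge 1->3: forward
Forward edge: respects the existing order. Still a DAG, same toposort still valid.
Still a DAG? yes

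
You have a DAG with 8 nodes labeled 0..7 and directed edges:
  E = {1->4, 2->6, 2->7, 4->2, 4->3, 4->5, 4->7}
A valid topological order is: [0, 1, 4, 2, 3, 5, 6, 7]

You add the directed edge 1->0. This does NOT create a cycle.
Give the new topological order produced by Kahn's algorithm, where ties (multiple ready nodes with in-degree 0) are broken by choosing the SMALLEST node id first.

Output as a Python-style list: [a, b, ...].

Answer: [1, 0, 4, 2, 3, 5, 6, 7]

Derivation:
Old toposort: [0, 1, 4, 2, 3, 5, 6, 7]
Added edge: 1->0
Position of 1 (1) > position of 0 (0). Must reorder: 1 must now come before 0.
Run Kahn's algorithm (break ties by smallest node id):
  initial in-degrees: [1, 0, 1, 1, 1, 1, 1, 2]
  ready (indeg=0): [1]
  pop 1: indeg[0]->0; indeg[4]->0 | ready=[0, 4] | order so far=[1]
  pop 0: no out-edges | ready=[4] | order so far=[1, 0]
  pop 4: indeg[2]->0; indeg[3]->0; indeg[5]->0; indeg[7]->1 | ready=[2, 3, 5] | order so far=[1, 0, 4]
  pop 2: indeg[6]->0; indeg[7]->0 | ready=[3, 5, 6, 7] | order so far=[1, 0, 4, 2]
  pop 3: no out-edges | ready=[5, 6, 7] | order so far=[1, 0, 4, 2, 3]
  pop 5: no out-edges | ready=[6, 7] | order so far=[1, 0, 4, 2, 3, 5]
  pop 6: no out-edges | ready=[7] | order so far=[1, 0, 4, 2, 3, 5, 6]
  pop 7: no out-edges | ready=[] | order so far=[1, 0, 4, 2, 3, 5, 6, 7]
  Result: [1, 0, 4, 2, 3, 5, 6, 7]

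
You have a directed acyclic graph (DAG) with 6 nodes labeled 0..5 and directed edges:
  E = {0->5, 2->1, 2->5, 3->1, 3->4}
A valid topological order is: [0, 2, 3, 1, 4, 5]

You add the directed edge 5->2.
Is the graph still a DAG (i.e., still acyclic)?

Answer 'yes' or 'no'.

Given toposort: [0, 2, 3, 1, 4, 5]
Position of 5: index 5; position of 2: index 1
New edge 5->2: backward (u after v in old order)
Backward edge: old toposort is now invalid. Check if this creates a cycle.
Does 2 already reach 5? Reachable from 2: [1, 2, 5]. YES -> cycle!
Still a DAG? no

Answer: no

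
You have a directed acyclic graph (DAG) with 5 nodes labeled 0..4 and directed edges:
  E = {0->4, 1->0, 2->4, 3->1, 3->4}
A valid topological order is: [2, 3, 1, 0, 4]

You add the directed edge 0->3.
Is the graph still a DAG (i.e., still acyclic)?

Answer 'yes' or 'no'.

Given toposort: [2, 3, 1, 0, 4]
Position of 0: index 3; position of 3: index 1
New edge 0->3: backward (u after v in old order)
Backward edge: old toposort is now invalid. Check if this creates a cycle.
Does 3 already reach 0? Reachable from 3: [0, 1, 3, 4]. YES -> cycle!
Still a DAG? no

Answer: no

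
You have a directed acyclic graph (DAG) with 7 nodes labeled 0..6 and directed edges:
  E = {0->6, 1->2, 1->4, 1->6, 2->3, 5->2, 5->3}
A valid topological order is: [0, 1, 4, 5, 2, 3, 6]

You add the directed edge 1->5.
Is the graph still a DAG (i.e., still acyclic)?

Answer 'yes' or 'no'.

Answer: yes

Derivation:
Given toposort: [0, 1, 4, 5, 2, 3, 6]
Position of 1: index 1; position of 5: index 3
New edge 1->5: forward
Forward edge: respects the existing order. Still a DAG, same toposort still valid.
Still a DAG? yes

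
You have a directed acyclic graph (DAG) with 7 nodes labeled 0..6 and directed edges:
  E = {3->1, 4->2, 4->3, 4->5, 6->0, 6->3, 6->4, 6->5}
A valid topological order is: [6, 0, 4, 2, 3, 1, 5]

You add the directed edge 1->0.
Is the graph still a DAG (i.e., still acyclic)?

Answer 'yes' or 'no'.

Given toposort: [6, 0, 4, 2, 3, 1, 5]
Position of 1: index 5; position of 0: index 1
New edge 1->0: backward (u after v in old order)
Backward edge: old toposort is now invalid. Check if this creates a cycle.
Does 0 already reach 1? Reachable from 0: [0]. NO -> still a DAG (reorder needed).
Still a DAG? yes

Answer: yes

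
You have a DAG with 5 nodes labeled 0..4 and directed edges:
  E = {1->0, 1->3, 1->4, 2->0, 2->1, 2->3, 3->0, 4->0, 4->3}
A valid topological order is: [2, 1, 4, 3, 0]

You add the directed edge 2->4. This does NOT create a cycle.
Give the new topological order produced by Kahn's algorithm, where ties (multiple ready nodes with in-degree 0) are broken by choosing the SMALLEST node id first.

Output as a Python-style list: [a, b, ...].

Old toposort: [2, 1, 4, 3, 0]
Added edge: 2->4
Position of 2 (0) < position of 4 (2). Old order still valid.
Run Kahn's algorithm (break ties by smallest node id):
  initial in-degrees: [4, 1, 0, 3, 2]
  ready (indeg=0): [2]
  pop 2: indeg[0]->3; indeg[1]->0; indeg[3]->2; indeg[4]->1 | ready=[1] | order so far=[2]
  pop 1: indeg[0]->2; indeg[3]->1; indeg[4]->0 | ready=[4] | order so far=[2, 1]
  pop 4: indeg[0]->1; indeg[3]->0 | ready=[3] | order so far=[2, 1, 4]
  pop 3: indeg[0]->0 | ready=[0] | order so far=[2, 1, 4, 3]
  pop 0: no out-edges | ready=[] | order so far=[2, 1, 4, 3, 0]
  Result: [2, 1, 4, 3, 0]

Answer: [2, 1, 4, 3, 0]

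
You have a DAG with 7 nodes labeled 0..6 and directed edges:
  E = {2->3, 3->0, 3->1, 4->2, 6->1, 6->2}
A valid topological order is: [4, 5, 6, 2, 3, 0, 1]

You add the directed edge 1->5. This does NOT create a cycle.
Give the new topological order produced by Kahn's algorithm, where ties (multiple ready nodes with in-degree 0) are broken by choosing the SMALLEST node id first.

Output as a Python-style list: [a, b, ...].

Old toposort: [4, 5, 6, 2, 3, 0, 1]
Added edge: 1->5
Position of 1 (6) > position of 5 (1). Must reorder: 1 must now come before 5.
Run Kahn's algorithm (break ties by smallest node id):
  initial in-degrees: [1, 2, 2, 1, 0, 1, 0]
  ready (indeg=0): [4, 6]
  pop 4: indeg[2]->1 | ready=[6] | order so far=[4]
  pop 6: indeg[1]->1; indeg[2]->0 | ready=[2] | order so far=[4, 6]
  pop 2: indeg[3]->0 | ready=[3] | order so far=[4, 6, 2]
  pop 3: indeg[0]->0; indeg[1]->0 | ready=[0, 1] | order so far=[4, 6, 2, 3]
  pop 0: no out-edges | ready=[1] | order so far=[4, 6, 2, 3, 0]
  pop 1: indeg[5]->0 | ready=[5] | order so far=[4, 6, 2, 3, 0, 1]
  pop 5: no out-edges | ready=[] | order so far=[4, 6, 2, 3, 0, 1, 5]
  Result: [4, 6, 2, 3, 0, 1, 5]

Answer: [4, 6, 2, 3, 0, 1, 5]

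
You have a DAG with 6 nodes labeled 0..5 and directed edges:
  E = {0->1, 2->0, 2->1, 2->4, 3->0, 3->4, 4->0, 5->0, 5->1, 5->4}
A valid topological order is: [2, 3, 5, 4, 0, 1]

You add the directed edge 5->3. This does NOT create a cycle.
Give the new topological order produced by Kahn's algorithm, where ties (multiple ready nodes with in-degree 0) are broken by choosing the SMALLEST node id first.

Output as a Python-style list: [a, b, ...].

Answer: [2, 5, 3, 4, 0, 1]

Derivation:
Old toposort: [2, 3, 5, 4, 0, 1]
Added edge: 5->3
Position of 5 (2) > position of 3 (1). Must reorder: 5 must now come before 3.
Run Kahn's algorithm (break ties by smallest node id):
  initial in-degrees: [4, 3, 0, 1, 3, 0]
  ready (indeg=0): [2, 5]
  pop 2: indeg[0]->3; indeg[1]->2; indeg[4]->2 | ready=[5] | order so far=[2]
  pop 5: indeg[0]->2; indeg[1]->1; indeg[3]->0; indeg[4]->1 | ready=[3] | order so far=[2, 5]
  pop 3: indeg[0]->1; indeg[4]->0 | ready=[4] | order so far=[2, 5, 3]
  pop 4: indeg[0]->0 | ready=[0] | order so far=[2, 5, 3, 4]
  pop 0: indeg[1]->0 | ready=[1] | order so far=[2, 5, 3, 4, 0]
  pop 1: no out-edges | ready=[] | order so far=[2, 5, 3, 4, 0, 1]
  Result: [2, 5, 3, 4, 0, 1]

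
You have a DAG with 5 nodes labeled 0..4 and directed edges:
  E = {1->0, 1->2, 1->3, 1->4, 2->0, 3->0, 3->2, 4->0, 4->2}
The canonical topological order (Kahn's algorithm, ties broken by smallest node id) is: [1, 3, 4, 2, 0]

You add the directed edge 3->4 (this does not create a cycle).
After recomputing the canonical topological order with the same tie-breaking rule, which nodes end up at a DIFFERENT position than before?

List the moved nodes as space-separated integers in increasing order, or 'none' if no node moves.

Answer: none

Derivation:
Old toposort: [1, 3, 4, 2, 0]
Added edge 3->4
Recompute Kahn (smallest-id tiebreak):
  initial in-degrees: [4, 0, 3, 1, 2]
  ready (indeg=0): [1]
  pop 1: indeg[0]->3; indeg[2]->2; indeg[3]->0; indeg[4]->1 | ready=[3] | order so far=[1]
  pop 3: indeg[0]->2; indeg[2]->1; indeg[4]->0 | ready=[4] | order so far=[1, 3]
  pop 4: indeg[0]->1; indeg[2]->0 | ready=[2] | order so far=[1, 3, 4]
  pop 2: indeg[0]->0 | ready=[0] | order so far=[1, 3, 4, 2]
  pop 0: no out-edges | ready=[] | order so far=[1, 3, 4, 2, 0]
New canonical toposort: [1, 3, 4, 2, 0]
Compare positions:
  Node 0: index 4 -> 4 (same)
  Node 1: index 0 -> 0 (same)
  Node 2: index 3 -> 3 (same)
  Node 3: index 1 -> 1 (same)
  Node 4: index 2 -> 2 (same)
Nodes that changed position: none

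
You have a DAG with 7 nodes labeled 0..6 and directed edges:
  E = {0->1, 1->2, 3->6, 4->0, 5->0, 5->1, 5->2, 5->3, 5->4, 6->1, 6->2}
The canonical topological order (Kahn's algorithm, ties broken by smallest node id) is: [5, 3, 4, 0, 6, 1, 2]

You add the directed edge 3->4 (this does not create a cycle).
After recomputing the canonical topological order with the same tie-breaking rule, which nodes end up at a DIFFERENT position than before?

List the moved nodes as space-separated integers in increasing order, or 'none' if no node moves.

Answer: none

Derivation:
Old toposort: [5, 3, 4, 0, 6, 1, 2]
Added edge 3->4
Recompute Kahn (smallest-id tiebreak):
  initial in-degrees: [2, 3, 3, 1, 2, 0, 1]
  ready (indeg=0): [5]
  pop 5: indeg[0]->1; indeg[1]->2; indeg[2]->2; indeg[3]->0; indeg[4]->1 | ready=[3] | order so far=[5]
  pop 3: indeg[4]->0; indeg[6]->0 | ready=[4, 6] | order so far=[5, 3]
  pop 4: indeg[0]->0 | ready=[0, 6] | order so far=[5, 3, 4]
  pop 0: indeg[1]->1 | ready=[6] | order so far=[5, 3, 4, 0]
  pop 6: indeg[1]->0; indeg[2]->1 | ready=[1] | order so far=[5, 3, 4, 0, 6]
  pop 1: indeg[2]->0 | ready=[2] | order so far=[5, 3, 4, 0, 6, 1]
  pop 2: no out-edges | ready=[] | order so far=[5, 3, 4, 0, 6, 1, 2]
New canonical toposort: [5, 3, 4, 0, 6, 1, 2]
Compare positions:
  Node 0: index 3 -> 3 (same)
  Node 1: index 5 -> 5 (same)
  Node 2: index 6 -> 6 (same)
  Node 3: index 1 -> 1 (same)
  Node 4: index 2 -> 2 (same)
  Node 5: index 0 -> 0 (same)
  Node 6: index 4 -> 4 (same)
Nodes that changed position: none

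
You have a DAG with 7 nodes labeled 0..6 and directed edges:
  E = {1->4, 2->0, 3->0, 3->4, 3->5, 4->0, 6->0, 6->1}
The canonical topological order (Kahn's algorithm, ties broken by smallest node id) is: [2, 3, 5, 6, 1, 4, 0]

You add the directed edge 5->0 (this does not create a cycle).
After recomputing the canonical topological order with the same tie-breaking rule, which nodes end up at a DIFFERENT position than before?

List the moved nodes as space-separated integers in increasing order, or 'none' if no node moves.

Answer: none

Derivation:
Old toposort: [2, 3, 5, 6, 1, 4, 0]
Added edge 5->0
Recompute Kahn (smallest-id tiebreak):
  initial in-degrees: [5, 1, 0, 0, 2, 1, 0]
  ready (indeg=0): [2, 3, 6]
  pop 2: indeg[0]->4 | ready=[3, 6] | order so far=[2]
  pop 3: indeg[0]->3; indeg[4]->1; indeg[5]->0 | ready=[5, 6] | order so far=[2, 3]
  pop 5: indeg[0]->2 | ready=[6] | order so far=[2, 3, 5]
  pop 6: indeg[0]->1; indeg[1]->0 | ready=[1] | order so far=[2, 3, 5, 6]
  pop 1: indeg[4]->0 | ready=[4] | order so far=[2, 3, 5, 6, 1]
  pop 4: indeg[0]->0 | ready=[0] | order so far=[2, 3, 5, 6, 1, 4]
  pop 0: no out-edges | ready=[] | order so far=[2, 3, 5, 6, 1, 4, 0]
New canonical toposort: [2, 3, 5, 6, 1, 4, 0]
Compare positions:
  Node 0: index 6 -> 6 (same)
  Node 1: index 4 -> 4 (same)
  Node 2: index 0 -> 0 (same)
  Node 3: index 1 -> 1 (same)
  Node 4: index 5 -> 5 (same)
  Node 5: index 2 -> 2 (same)
  Node 6: index 3 -> 3 (same)
Nodes that changed position: none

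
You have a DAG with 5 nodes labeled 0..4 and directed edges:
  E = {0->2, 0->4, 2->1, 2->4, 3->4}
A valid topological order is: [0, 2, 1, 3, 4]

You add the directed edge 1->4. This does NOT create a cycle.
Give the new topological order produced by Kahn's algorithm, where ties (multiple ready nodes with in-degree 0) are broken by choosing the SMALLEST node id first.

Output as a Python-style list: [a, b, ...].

Answer: [0, 2, 1, 3, 4]

Derivation:
Old toposort: [0, 2, 1, 3, 4]
Added edge: 1->4
Position of 1 (2) < position of 4 (4). Old order still valid.
Run Kahn's algorithm (break ties by smallest node id):
  initial in-degrees: [0, 1, 1, 0, 4]
  ready (indeg=0): [0, 3]
  pop 0: indeg[2]->0; indeg[4]->3 | ready=[2, 3] | order so far=[0]
  pop 2: indeg[1]->0; indeg[4]->2 | ready=[1, 3] | order so far=[0, 2]
  pop 1: indeg[4]->1 | ready=[3] | order so far=[0, 2, 1]
  pop 3: indeg[4]->0 | ready=[4] | order so far=[0, 2, 1, 3]
  pop 4: no out-edges | ready=[] | order so far=[0, 2, 1, 3, 4]
  Result: [0, 2, 1, 3, 4]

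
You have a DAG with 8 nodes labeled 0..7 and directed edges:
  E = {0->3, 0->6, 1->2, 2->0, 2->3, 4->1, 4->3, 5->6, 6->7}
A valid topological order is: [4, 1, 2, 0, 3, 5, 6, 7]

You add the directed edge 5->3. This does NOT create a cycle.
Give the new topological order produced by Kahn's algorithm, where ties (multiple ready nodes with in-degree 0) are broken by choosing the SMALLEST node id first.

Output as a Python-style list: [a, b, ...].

Answer: [4, 1, 2, 0, 5, 3, 6, 7]

Derivation:
Old toposort: [4, 1, 2, 0, 3, 5, 6, 7]
Added edge: 5->3
Position of 5 (5) > position of 3 (4). Must reorder: 5 must now come before 3.
Run Kahn's algorithm (break ties by smallest node id):
  initial in-degrees: [1, 1, 1, 4, 0, 0, 2, 1]
  ready (indeg=0): [4, 5]
  pop 4: indeg[1]->0; indeg[3]->3 | ready=[1, 5] | order so far=[4]
  pop 1: indeg[2]->0 | ready=[2, 5] | order so far=[4, 1]
  pop 2: indeg[0]->0; indeg[3]->2 | ready=[0, 5] | order so far=[4, 1, 2]
  pop 0: indeg[3]->1; indeg[6]->1 | ready=[5] | order so far=[4, 1, 2, 0]
  pop 5: indeg[3]->0; indeg[6]->0 | ready=[3, 6] | order so far=[4, 1, 2, 0, 5]
  pop 3: no out-edges | ready=[6] | order so far=[4, 1, 2, 0, 5, 3]
  pop 6: indeg[7]->0 | ready=[7] | order so far=[4, 1, 2, 0, 5, 3, 6]
  pop 7: no out-edges | ready=[] | order so far=[4, 1, 2, 0, 5, 3, 6, 7]
  Result: [4, 1, 2, 0, 5, 3, 6, 7]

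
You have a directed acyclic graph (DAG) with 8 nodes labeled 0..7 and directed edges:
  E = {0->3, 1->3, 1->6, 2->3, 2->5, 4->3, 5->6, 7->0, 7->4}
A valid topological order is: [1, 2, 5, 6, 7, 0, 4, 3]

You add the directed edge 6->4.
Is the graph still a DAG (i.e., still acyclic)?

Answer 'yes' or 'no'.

Answer: yes

Derivation:
Given toposort: [1, 2, 5, 6, 7, 0, 4, 3]
Position of 6: index 3; position of 4: index 6
New edge 6->4: forward
Forward edge: respects the existing order. Still a DAG, same toposort still valid.
Still a DAG? yes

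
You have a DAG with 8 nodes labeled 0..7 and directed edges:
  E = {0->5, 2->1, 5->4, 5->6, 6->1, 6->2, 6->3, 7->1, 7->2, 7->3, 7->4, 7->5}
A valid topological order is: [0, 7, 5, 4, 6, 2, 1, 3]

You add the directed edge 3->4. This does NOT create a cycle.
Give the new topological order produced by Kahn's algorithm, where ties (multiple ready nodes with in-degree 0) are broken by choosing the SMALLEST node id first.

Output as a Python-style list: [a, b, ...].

Old toposort: [0, 7, 5, 4, 6, 2, 1, 3]
Added edge: 3->4
Position of 3 (7) > position of 4 (3). Must reorder: 3 must now come before 4.
Run Kahn's algorithm (break ties by smallest node id):
  initial in-degrees: [0, 3, 2, 2, 3, 2, 1, 0]
  ready (indeg=0): [0, 7]
  pop 0: indeg[5]->1 | ready=[7] | order so far=[0]
  pop 7: indeg[1]->2; indeg[2]->1; indeg[3]->1; indeg[4]->2; indeg[5]->0 | ready=[5] | order so far=[0, 7]
  pop 5: indeg[4]->1; indeg[6]->0 | ready=[6] | order so far=[0, 7, 5]
  pop 6: indeg[1]->1; indeg[2]->0; indeg[3]->0 | ready=[2, 3] | order so far=[0, 7, 5, 6]
  pop 2: indeg[1]->0 | ready=[1, 3] | order so far=[0, 7, 5, 6, 2]
  pop 1: no out-edges | ready=[3] | order so far=[0, 7, 5, 6, 2, 1]
  pop 3: indeg[4]->0 | ready=[4] | order so far=[0, 7, 5, 6, 2, 1, 3]
  pop 4: no out-edges | ready=[] | order so far=[0, 7, 5, 6, 2, 1, 3, 4]
  Result: [0, 7, 5, 6, 2, 1, 3, 4]

Answer: [0, 7, 5, 6, 2, 1, 3, 4]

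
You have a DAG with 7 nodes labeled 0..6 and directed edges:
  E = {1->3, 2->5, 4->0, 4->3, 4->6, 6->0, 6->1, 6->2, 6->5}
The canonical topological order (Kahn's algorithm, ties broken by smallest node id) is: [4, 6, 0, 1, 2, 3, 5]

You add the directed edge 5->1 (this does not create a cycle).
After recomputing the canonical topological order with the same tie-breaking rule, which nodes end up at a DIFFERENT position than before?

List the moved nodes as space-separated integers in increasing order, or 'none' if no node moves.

Old toposort: [4, 6, 0, 1, 2, 3, 5]
Added edge 5->1
Recompute Kahn (smallest-id tiebreak):
  initial in-degrees: [2, 2, 1, 2, 0, 2, 1]
  ready (indeg=0): [4]
  pop 4: indeg[0]->1; indeg[3]->1; indeg[6]->0 | ready=[6] | order so far=[4]
  pop 6: indeg[0]->0; indeg[1]->1; indeg[2]->0; indeg[5]->1 | ready=[0, 2] | order so far=[4, 6]
  pop 0: no out-edges | ready=[2] | order so far=[4, 6, 0]
  pop 2: indeg[5]->0 | ready=[5] | order so far=[4, 6, 0, 2]
  pop 5: indeg[1]->0 | ready=[1] | order so far=[4, 6, 0, 2, 5]
  pop 1: indeg[3]->0 | ready=[3] | order so far=[4, 6, 0, 2, 5, 1]
  pop 3: no out-edges | ready=[] | order so far=[4, 6, 0, 2, 5, 1, 3]
New canonical toposort: [4, 6, 0, 2, 5, 1, 3]
Compare positions:
  Node 0: index 2 -> 2 (same)
  Node 1: index 3 -> 5 (moved)
  Node 2: index 4 -> 3 (moved)
  Node 3: index 5 -> 6 (moved)
  Node 4: index 0 -> 0 (same)
  Node 5: index 6 -> 4 (moved)
  Node 6: index 1 -> 1 (same)
Nodes that changed position: 1 2 3 5

Answer: 1 2 3 5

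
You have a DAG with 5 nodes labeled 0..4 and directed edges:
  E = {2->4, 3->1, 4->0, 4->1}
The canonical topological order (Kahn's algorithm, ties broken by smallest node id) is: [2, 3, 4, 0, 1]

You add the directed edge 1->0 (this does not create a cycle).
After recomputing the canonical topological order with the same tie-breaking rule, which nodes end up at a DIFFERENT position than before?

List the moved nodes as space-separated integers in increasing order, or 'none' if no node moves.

Old toposort: [2, 3, 4, 0, 1]
Added edge 1->0
Recompute Kahn (smallest-id tiebreak):
  initial in-degrees: [2, 2, 0, 0, 1]
  ready (indeg=0): [2, 3]
  pop 2: indeg[4]->0 | ready=[3, 4] | order so far=[2]
  pop 3: indeg[1]->1 | ready=[4] | order so far=[2, 3]
  pop 4: indeg[0]->1; indeg[1]->0 | ready=[1] | order so far=[2, 3, 4]
  pop 1: indeg[0]->0 | ready=[0] | order so far=[2, 3, 4, 1]
  pop 0: no out-edges | ready=[] | order so far=[2, 3, 4, 1, 0]
New canonical toposort: [2, 3, 4, 1, 0]
Compare positions:
  Node 0: index 3 -> 4 (moved)
  Node 1: index 4 -> 3 (moved)
  Node 2: index 0 -> 0 (same)
  Node 3: index 1 -> 1 (same)
  Node 4: index 2 -> 2 (same)
Nodes that changed position: 0 1

Answer: 0 1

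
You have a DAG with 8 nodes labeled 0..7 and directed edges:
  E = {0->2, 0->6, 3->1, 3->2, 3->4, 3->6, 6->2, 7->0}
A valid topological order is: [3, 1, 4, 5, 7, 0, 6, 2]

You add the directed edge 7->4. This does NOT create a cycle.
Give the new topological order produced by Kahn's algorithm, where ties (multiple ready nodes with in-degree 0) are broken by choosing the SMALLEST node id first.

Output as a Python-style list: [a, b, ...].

Answer: [3, 1, 5, 7, 0, 4, 6, 2]

Derivation:
Old toposort: [3, 1, 4, 5, 7, 0, 6, 2]
Added edge: 7->4
Position of 7 (4) > position of 4 (2). Must reorder: 7 must now come before 4.
Run Kahn's algorithm (break ties by smallest node id):
  initial in-degrees: [1, 1, 3, 0, 2, 0, 2, 0]
  ready (indeg=0): [3, 5, 7]
  pop 3: indeg[1]->0; indeg[2]->2; indeg[4]->1; indeg[6]->1 | ready=[1, 5, 7] | order so far=[3]
  pop 1: no out-edges | ready=[5, 7] | order so far=[3, 1]
  pop 5: no out-edges | ready=[7] | order so far=[3, 1, 5]
  pop 7: indeg[0]->0; indeg[4]->0 | ready=[0, 4] | order so far=[3, 1, 5, 7]
  pop 0: indeg[2]->1; indeg[6]->0 | ready=[4, 6] | order so far=[3, 1, 5, 7, 0]
  pop 4: no out-edges | ready=[6] | order so far=[3, 1, 5, 7, 0, 4]
  pop 6: indeg[2]->0 | ready=[2] | order so far=[3, 1, 5, 7, 0, 4, 6]
  pop 2: no out-edges | ready=[] | order so far=[3, 1, 5, 7, 0, 4, 6, 2]
  Result: [3, 1, 5, 7, 0, 4, 6, 2]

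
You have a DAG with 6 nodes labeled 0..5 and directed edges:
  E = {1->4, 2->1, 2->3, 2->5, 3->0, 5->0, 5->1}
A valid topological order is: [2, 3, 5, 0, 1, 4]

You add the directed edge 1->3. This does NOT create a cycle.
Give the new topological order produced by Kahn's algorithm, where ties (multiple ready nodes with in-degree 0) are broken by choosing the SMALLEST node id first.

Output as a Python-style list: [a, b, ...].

Old toposort: [2, 3, 5, 0, 1, 4]
Added edge: 1->3
Position of 1 (4) > position of 3 (1). Must reorder: 1 must now come before 3.
Run Kahn's algorithm (break ties by smallest node id):
  initial in-degrees: [2, 2, 0, 2, 1, 1]
  ready (indeg=0): [2]
  pop 2: indeg[1]->1; indeg[3]->1; indeg[5]->0 | ready=[5] | order so far=[2]
  pop 5: indeg[0]->1; indeg[1]->0 | ready=[1] | order so far=[2, 5]
  pop 1: indeg[3]->0; indeg[4]->0 | ready=[3, 4] | order so far=[2, 5, 1]
  pop 3: indeg[0]->0 | ready=[0, 4] | order so far=[2, 5, 1, 3]
  pop 0: no out-edges | ready=[4] | order so far=[2, 5, 1, 3, 0]
  pop 4: no out-edges | ready=[] | order so far=[2, 5, 1, 3, 0, 4]
  Result: [2, 5, 1, 3, 0, 4]

Answer: [2, 5, 1, 3, 0, 4]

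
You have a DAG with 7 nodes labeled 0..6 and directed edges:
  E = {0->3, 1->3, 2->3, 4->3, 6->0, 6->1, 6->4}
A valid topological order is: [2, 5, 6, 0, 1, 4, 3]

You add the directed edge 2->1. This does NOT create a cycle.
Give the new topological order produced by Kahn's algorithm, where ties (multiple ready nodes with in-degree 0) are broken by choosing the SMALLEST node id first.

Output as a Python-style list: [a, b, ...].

Old toposort: [2, 5, 6, 0, 1, 4, 3]
Added edge: 2->1
Position of 2 (0) < position of 1 (4). Old order still valid.
Run Kahn's algorithm (break ties by smallest node id):
  initial in-degrees: [1, 2, 0, 4, 1, 0, 0]
  ready (indeg=0): [2, 5, 6]
  pop 2: indeg[1]->1; indeg[3]->3 | ready=[5, 6] | order so far=[2]
  pop 5: no out-edges | ready=[6] | order so far=[2, 5]
  pop 6: indeg[0]->0; indeg[1]->0; indeg[4]->0 | ready=[0, 1, 4] | order so far=[2, 5, 6]
  pop 0: indeg[3]->2 | ready=[1, 4] | order so far=[2, 5, 6, 0]
  pop 1: indeg[3]->1 | ready=[4] | order so far=[2, 5, 6, 0, 1]
  pop 4: indeg[3]->0 | ready=[3] | order so far=[2, 5, 6, 0, 1, 4]
  pop 3: no out-edges | ready=[] | order so far=[2, 5, 6, 0, 1, 4, 3]
  Result: [2, 5, 6, 0, 1, 4, 3]

Answer: [2, 5, 6, 0, 1, 4, 3]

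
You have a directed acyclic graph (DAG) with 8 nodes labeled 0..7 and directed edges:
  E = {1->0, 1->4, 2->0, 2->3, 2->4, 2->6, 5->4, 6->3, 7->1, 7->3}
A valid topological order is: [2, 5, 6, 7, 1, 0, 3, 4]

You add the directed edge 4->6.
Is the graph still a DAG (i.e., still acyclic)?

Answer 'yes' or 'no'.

Answer: yes

Derivation:
Given toposort: [2, 5, 6, 7, 1, 0, 3, 4]
Position of 4: index 7; position of 6: index 2
New edge 4->6: backward (u after v in old order)
Backward edge: old toposort is now invalid. Check if this creates a cycle.
Does 6 already reach 4? Reachable from 6: [3, 6]. NO -> still a DAG (reorder needed).
Still a DAG? yes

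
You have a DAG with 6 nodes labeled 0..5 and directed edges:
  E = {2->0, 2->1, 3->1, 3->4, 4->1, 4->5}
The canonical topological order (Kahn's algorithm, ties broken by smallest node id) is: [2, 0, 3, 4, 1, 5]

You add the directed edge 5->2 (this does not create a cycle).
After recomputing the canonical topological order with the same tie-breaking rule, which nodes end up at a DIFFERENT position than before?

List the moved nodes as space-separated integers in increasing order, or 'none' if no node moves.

Old toposort: [2, 0, 3, 4, 1, 5]
Added edge 5->2
Recompute Kahn (smallest-id tiebreak):
  initial in-degrees: [1, 3, 1, 0, 1, 1]
  ready (indeg=0): [3]
  pop 3: indeg[1]->2; indeg[4]->0 | ready=[4] | order so far=[3]
  pop 4: indeg[1]->1; indeg[5]->0 | ready=[5] | order so far=[3, 4]
  pop 5: indeg[2]->0 | ready=[2] | order so far=[3, 4, 5]
  pop 2: indeg[0]->0; indeg[1]->0 | ready=[0, 1] | order so far=[3, 4, 5, 2]
  pop 0: no out-edges | ready=[1] | order so far=[3, 4, 5, 2, 0]
  pop 1: no out-edges | ready=[] | order so far=[3, 4, 5, 2, 0, 1]
New canonical toposort: [3, 4, 5, 2, 0, 1]
Compare positions:
  Node 0: index 1 -> 4 (moved)
  Node 1: index 4 -> 5 (moved)
  Node 2: index 0 -> 3 (moved)
  Node 3: index 2 -> 0 (moved)
  Node 4: index 3 -> 1 (moved)
  Node 5: index 5 -> 2 (moved)
Nodes that changed position: 0 1 2 3 4 5

Answer: 0 1 2 3 4 5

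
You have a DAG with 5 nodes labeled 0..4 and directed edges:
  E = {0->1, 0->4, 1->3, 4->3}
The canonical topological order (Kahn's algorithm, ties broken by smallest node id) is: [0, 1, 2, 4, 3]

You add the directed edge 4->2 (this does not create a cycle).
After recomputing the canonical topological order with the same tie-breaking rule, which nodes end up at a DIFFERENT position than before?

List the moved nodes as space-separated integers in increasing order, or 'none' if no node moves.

Old toposort: [0, 1, 2, 4, 3]
Added edge 4->2
Recompute Kahn (smallest-id tiebreak):
  initial in-degrees: [0, 1, 1, 2, 1]
  ready (indeg=0): [0]
  pop 0: indeg[1]->0; indeg[4]->0 | ready=[1, 4] | order so far=[0]
  pop 1: indeg[3]->1 | ready=[4] | order so far=[0, 1]
  pop 4: indeg[2]->0; indeg[3]->0 | ready=[2, 3] | order so far=[0, 1, 4]
  pop 2: no out-edges | ready=[3] | order so far=[0, 1, 4, 2]
  pop 3: no out-edges | ready=[] | order so far=[0, 1, 4, 2, 3]
New canonical toposort: [0, 1, 4, 2, 3]
Compare positions:
  Node 0: index 0 -> 0 (same)
  Node 1: index 1 -> 1 (same)
  Node 2: index 2 -> 3 (moved)
  Node 3: index 4 -> 4 (same)
  Node 4: index 3 -> 2 (moved)
Nodes that changed position: 2 4

Answer: 2 4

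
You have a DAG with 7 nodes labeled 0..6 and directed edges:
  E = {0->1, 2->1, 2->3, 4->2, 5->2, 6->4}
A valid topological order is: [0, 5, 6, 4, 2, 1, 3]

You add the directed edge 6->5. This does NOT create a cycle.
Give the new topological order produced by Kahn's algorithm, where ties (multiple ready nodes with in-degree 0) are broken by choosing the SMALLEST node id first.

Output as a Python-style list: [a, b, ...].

Answer: [0, 6, 4, 5, 2, 1, 3]

Derivation:
Old toposort: [0, 5, 6, 4, 2, 1, 3]
Added edge: 6->5
Position of 6 (2) > position of 5 (1). Must reorder: 6 must now come before 5.
Run Kahn's algorithm (break ties by smallest node id):
  initial in-degrees: [0, 2, 2, 1, 1, 1, 0]
  ready (indeg=0): [0, 6]
  pop 0: indeg[1]->1 | ready=[6] | order so far=[0]
  pop 6: indeg[4]->0; indeg[5]->0 | ready=[4, 5] | order so far=[0, 6]
  pop 4: indeg[2]->1 | ready=[5] | order so far=[0, 6, 4]
  pop 5: indeg[2]->0 | ready=[2] | order so far=[0, 6, 4, 5]
  pop 2: indeg[1]->0; indeg[3]->0 | ready=[1, 3] | order so far=[0, 6, 4, 5, 2]
  pop 1: no out-edges | ready=[3] | order so far=[0, 6, 4, 5, 2, 1]
  pop 3: no out-edges | ready=[] | order so far=[0, 6, 4, 5, 2, 1, 3]
  Result: [0, 6, 4, 5, 2, 1, 3]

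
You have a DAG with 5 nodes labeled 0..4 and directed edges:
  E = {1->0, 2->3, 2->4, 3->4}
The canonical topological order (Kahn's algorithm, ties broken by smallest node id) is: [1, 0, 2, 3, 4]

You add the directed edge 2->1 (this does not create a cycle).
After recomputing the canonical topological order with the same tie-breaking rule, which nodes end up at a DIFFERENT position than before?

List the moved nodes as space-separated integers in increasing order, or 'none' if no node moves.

Old toposort: [1, 0, 2, 3, 4]
Added edge 2->1
Recompute Kahn (smallest-id tiebreak):
  initial in-degrees: [1, 1, 0, 1, 2]
  ready (indeg=0): [2]
  pop 2: indeg[1]->0; indeg[3]->0; indeg[4]->1 | ready=[1, 3] | order so far=[2]
  pop 1: indeg[0]->0 | ready=[0, 3] | order so far=[2, 1]
  pop 0: no out-edges | ready=[3] | order so far=[2, 1, 0]
  pop 3: indeg[4]->0 | ready=[4] | order so far=[2, 1, 0, 3]
  pop 4: no out-edges | ready=[] | order so far=[2, 1, 0, 3, 4]
New canonical toposort: [2, 1, 0, 3, 4]
Compare positions:
  Node 0: index 1 -> 2 (moved)
  Node 1: index 0 -> 1 (moved)
  Node 2: index 2 -> 0 (moved)
  Node 3: index 3 -> 3 (same)
  Node 4: index 4 -> 4 (same)
Nodes that changed position: 0 1 2

Answer: 0 1 2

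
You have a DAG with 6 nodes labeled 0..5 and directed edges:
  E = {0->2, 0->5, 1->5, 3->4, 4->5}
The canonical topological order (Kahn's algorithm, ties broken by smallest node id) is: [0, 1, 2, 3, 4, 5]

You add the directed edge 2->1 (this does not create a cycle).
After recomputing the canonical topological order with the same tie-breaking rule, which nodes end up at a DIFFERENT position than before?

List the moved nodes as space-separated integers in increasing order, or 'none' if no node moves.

Answer: 1 2

Derivation:
Old toposort: [0, 1, 2, 3, 4, 5]
Added edge 2->1
Recompute Kahn (smallest-id tiebreak):
  initial in-degrees: [0, 1, 1, 0, 1, 3]
  ready (indeg=0): [0, 3]
  pop 0: indeg[2]->0; indeg[5]->2 | ready=[2, 3] | order so far=[0]
  pop 2: indeg[1]->0 | ready=[1, 3] | order so far=[0, 2]
  pop 1: indeg[5]->1 | ready=[3] | order so far=[0, 2, 1]
  pop 3: indeg[4]->0 | ready=[4] | order so far=[0, 2, 1, 3]
  pop 4: indeg[5]->0 | ready=[5] | order so far=[0, 2, 1, 3, 4]
  pop 5: no out-edges | ready=[] | order so far=[0, 2, 1, 3, 4, 5]
New canonical toposort: [0, 2, 1, 3, 4, 5]
Compare positions:
  Node 0: index 0 -> 0 (same)
  Node 1: index 1 -> 2 (moved)
  Node 2: index 2 -> 1 (moved)
  Node 3: index 3 -> 3 (same)
  Node 4: index 4 -> 4 (same)
  Node 5: index 5 -> 5 (same)
Nodes that changed position: 1 2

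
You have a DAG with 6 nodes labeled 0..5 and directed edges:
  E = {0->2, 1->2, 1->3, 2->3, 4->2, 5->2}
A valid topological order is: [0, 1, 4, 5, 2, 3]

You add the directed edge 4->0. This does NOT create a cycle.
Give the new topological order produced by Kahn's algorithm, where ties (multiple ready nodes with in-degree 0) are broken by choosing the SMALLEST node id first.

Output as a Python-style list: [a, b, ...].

Answer: [1, 4, 0, 5, 2, 3]

Derivation:
Old toposort: [0, 1, 4, 5, 2, 3]
Added edge: 4->0
Position of 4 (2) > position of 0 (0). Must reorder: 4 must now come before 0.
Run Kahn's algorithm (break ties by smallest node id):
  initial in-degrees: [1, 0, 4, 2, 0, 0]
  ready (indeg=0): [1, 4, 5]
  pop 1: indeg[2]->3; indeg[3]->1 | ready=[4, 5] | order so far=[1]
  pop 4: indeg[0]->0; indeg[2]->2 | ready=[0, 5] | order so far=[1, 4]
  pop 0: indeg[2]->1 | ready=[5] | order so far=[1, 4, 0]
  pop 5: indeg[2]->0 | ready=[2] | order so far=[1, 4, 0, 5]
  pop 2: indeg[3]->0 | ready=[3] | order so far=[1, 4, 0, 5, 2]
  pop 3: no out-edges | ready=[] | order so far=[1, 4, 0, 5, 2, 3]
  Result: [1, 4, 0, 5, 2, 3]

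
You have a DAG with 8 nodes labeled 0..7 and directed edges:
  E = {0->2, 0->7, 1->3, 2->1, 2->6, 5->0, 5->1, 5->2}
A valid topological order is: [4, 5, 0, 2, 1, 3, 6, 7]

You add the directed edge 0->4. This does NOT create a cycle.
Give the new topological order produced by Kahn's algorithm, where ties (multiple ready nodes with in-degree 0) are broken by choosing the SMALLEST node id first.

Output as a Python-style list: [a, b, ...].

Old toposort: [4, 5, 0, 2, 1, 3, 6, 7]
Added edge: 0->4
Position of 0 (2) > position of 4 (0). Must reorder: 0 must now come before 4.
Run Kahn's algorithm (break ties by smallest node id):
  initial in-degrees: [1, 2, 2, 1, 1, 0, 1, 1]
  ready (indeg=0): [5]
  pop 5: indeg[0]->0; indeg[1]->1; indeg[2]->1 | ready=[0] | order so far=[5]
  pop 0: indeg[2]->0; indeg[4]->0; indeg[7]->0 | ready=[2, 4, 7] | order so far=[5, 0]
  pop 2: indeg[1]->0; indeg[6]->0 | ready=[1, 4, 6, 7] | order so far=[5, 0, 2]
  pop 1: indeg[3]->0 | ready=[3, 4, 6, 7] | order so far=[5, 0, 2, 1]
  pop 3: no out-edges | ready=[4, 6, 7] | order so far=[5, 0, 2, 1, 3]
  pop 4: no out-edges | ready=[6, 7] | order so far=[5, 0, 2, 1, 3, 4]
  pop 6: no out-edges | ready=[7] | order so far=[5, 0, 2, 1, 3, 4, 6]
  pop 7: no out-edges | ready=[] | order so far=[5, 0, 2, 1, 3, 4, 6, 7]
  Result: [5, 0, 2, 1, 3, 4, 6, 7]

Answer: [5, 0, 2, 1, 3, 4, 6, 7]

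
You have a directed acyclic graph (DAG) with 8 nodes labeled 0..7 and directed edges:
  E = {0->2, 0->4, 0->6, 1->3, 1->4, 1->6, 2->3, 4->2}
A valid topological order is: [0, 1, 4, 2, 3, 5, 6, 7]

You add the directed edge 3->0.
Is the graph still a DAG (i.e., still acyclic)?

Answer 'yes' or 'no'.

Answer: no

Derivation:
Given toposort: [0, 1, 4, 2, 3, 5, 6, 7]
Position of 3: index 4; position of 0: index 0
New edge 3->0: backward (u after v in old order)
Backward edge: old toposort is now invalid. Check if this creates a cycle.
Does 0 already reach 3? Reachable from 0: [0, 2, 3, 4, 6]. YES -> cycle!
Still a DAG? no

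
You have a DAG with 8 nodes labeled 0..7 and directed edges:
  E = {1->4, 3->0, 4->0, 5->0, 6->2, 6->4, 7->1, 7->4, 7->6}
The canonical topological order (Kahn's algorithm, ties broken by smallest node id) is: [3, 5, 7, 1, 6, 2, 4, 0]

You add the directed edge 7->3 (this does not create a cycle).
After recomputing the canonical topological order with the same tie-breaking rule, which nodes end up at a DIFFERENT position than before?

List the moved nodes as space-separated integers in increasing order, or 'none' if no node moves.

Answer: 1 3 5 7

Derivation:
Old toposort: [3, 5, 7, 1, 6, 2, 4, 0]
Added edge 7->3
Recompute Kahn (smallest-id tiebreak):
  initial in-degrees: [3, 1, 1, 1, 3, 0, 1, 0]
  ready (indeg=0): [5, 7]
  pop 5: indeg[0]->2 | ready=[7] | order so far=[5]
  pop 7: indeg[1]->0; indeg[3]->0; indeg[4]->2; indeg[6]->0 | ready=[1, 3, 6] | order so far=[5, 7]
  pop 1: indeg[4]->1 | ready=[3, 6] | order so far=[5, 7, 1]
  pop 3: indeg[0]->1 | ready=[6] | order so far=[5, 7, 1, 3]
  pop 6: indeg[2]->0; indeg[4]->0 | ready=[2, 4] | order so far=[5, 7, 1, 3, 6]
  pop 2: no out-edges | ready=[4] | order so far=[5, 7, 1, 3, 6, 2]
  pop 4: indeg[0]->0 | ready=[0] | order so far=[5, 7, 1, 3, 6, 2, 4]
  pop 0: no out-edges | ready=[] | order so far=[5, 7, 1, 3, 6, 2, 4, 0]
New canonical toposort: [5, 7, 1, 3, 6, 2, 4, 0]
Compare positions:
  Node 0: index 7 -> 7 (same)
  Node 1: index 3 -> 2 (moved)
  Node 2: index 5 -> 5 (same)
  Node 3: index 0 -> 3 (moved)
  Node 4: index 6 -> 6 (same)
  Node 5: index 1 -> 0 (moved)
  Node 6: index 4 -> 4 (same)
  Node 7: index 2 -> 1 (moved)
Nodes that changed position: 1 3 5 7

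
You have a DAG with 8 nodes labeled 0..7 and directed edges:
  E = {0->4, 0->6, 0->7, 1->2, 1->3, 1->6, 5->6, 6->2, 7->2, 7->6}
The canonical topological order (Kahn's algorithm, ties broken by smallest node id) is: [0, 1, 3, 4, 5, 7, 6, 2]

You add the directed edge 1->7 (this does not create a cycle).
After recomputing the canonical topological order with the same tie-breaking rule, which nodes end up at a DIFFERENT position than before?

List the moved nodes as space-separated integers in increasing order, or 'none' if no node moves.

Old toposort: [0, 1, 3, 4, 5, 7, 6, 2]
Added edge 1->7
Recompute Kahn (smallest-id tiebreak):
  initial in-degrees: [0, 0, 3, 1, 1, 0, 4, 2]
  ready (indeg=0): [0, 1, 5]
  pop 0: indeg[4]->0; indeg[6]->3; indeg[7]->1 | ready=[1, 4, 5] | order so far=[0]
  pop 1: indeg[2]->2; indeg[3]->0; indeg[6]->2; indeg[7]->0 | ready=[3, 4, 5, 7] | order so far=[0, 1]
  pop 3: no out-edges | ready=[4, 5, 7] | order so far=[0, 1, 3]
  pop 4: no out-edges | ready=[5, 7] | order so far=[0, 1, 3, 4]
  pop 5: indeg[6]->1 | ready=[7] | order so far=[0, 1, 3, 4, 5]
  pop 7: indeg[2]->1; indeg[6]->0 | ready=[6] | order so far=[0, 1, 3, 4, 5, 7]
  pop 6: indeg[2]->0 | ready=[2] | order so far=[0, 1, 3, 4, 5, 7, 6]
  pop 2: no out-edges | ready=[] | order so far=[0, 1, 3, 4, 5, 7, 6, 2]
New canonical toposort: [0, 1, 3, 4, 5, 7, 6, 2]
Compare positions:
  Node 0: index 0 -> 0 (same)
  Node 1: index 1 -> 1 (same)
  Node 2: index 7 -> 7 (same)
  Node 3: index 2 -> 2 (same)
  Node 4: index 3 -> 3 (same)
  Node 5: index 4 -> 4 (same)
  Node 6: index 6 -> 6 (same)
  Node 7: index 5 -> 5 (same)
Nodes that changed position: none

Answer: none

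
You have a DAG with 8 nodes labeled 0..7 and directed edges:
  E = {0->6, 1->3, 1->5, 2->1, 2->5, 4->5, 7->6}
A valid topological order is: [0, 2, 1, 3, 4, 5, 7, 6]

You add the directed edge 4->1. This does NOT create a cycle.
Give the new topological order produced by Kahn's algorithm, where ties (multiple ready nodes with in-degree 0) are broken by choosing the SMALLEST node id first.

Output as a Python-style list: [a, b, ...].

Old toposort: [0, 2, 1, 3, 4, 5, 7, 6]
Added edge: 4->1
Position of 4 (4) > position of 1 (2). Must reorder: 4 must now come before 1.
Run Kahn's algorithm (break ties by smallest node id):
  initial in-degrees: [0, 2, 0, 1, 0, 3, 2, 0]
  ready (indeg=0): [0, 2, 4, 7]
  pop 0: indeg[6]->1 | ready=[2, 4, 7] | order so far=[0]
  pop 2: indeg[1]->1; indeg[5]->2 | ready=[4, 7] | order so far=[0, 2]
  pop 4: indeg[1]->0; indeg[5]->1 | ready=[1, 7] | order so far=[0, 2, 4]
  pop 1: indeg[3]->0; indeg[5]->0 | ready=[3, 5, 7] | order so far=[0, 2, 4, 1]
  pop 3: no out-edges | ready=[5, 7] | order so far=[0, 2, 4, 1, 3]
  pop 5: no out-edges | ready=[7] | order so far=[0, 2, 4, 1, 3, 5]
  pop 7: indeg[6]->0 | ready=[6] | order so far=[0, 2, 4, 1, 3, 5, 7]
  pop 6: no out-edges | ready=[] | order so far=[0, 2, 4, 1, 3, 5, 7, 6]
  Result: [0, 2, 4, 1, 3, 5, 7, 6]

Answer: [0, 2, 4, 1, 3, 5, 7, 6]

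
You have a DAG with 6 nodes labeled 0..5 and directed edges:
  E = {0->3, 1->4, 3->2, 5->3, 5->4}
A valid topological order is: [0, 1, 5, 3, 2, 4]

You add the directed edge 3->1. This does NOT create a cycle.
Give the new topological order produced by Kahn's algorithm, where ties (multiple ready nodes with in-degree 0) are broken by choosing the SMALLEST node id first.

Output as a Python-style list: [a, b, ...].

Answer: [0, 5, 3, 1, 2, 4]

Derivation:
Old toposort: [0, 1, 5, 3, 2, 4]
Added edge: 3->1
Position of 3 (3) > position of 1 (1). Must reorder: 3 must now come before 1.
Run Kahn's algorithm (break ties by smallest node id):
  initial in-degrees: [0, 1, 1, 2, 2, 0]
  ready (indeg=0): [0, 5]
  pop 0: indeg[3]->1 | ready=[5] | order so far=[0]
  pop 5: indeg[3]->0; indeg[4]->1 | ready=[3] | order so far=[0, 5]
  pop 3: indeg[1]->0; indeg[2]->0 | ready=[1, 2] | order so far=[0, 5, 3]
  pop 1: indeg[4]->0 | ready=[2, 4] | order so far=[0, 5, 3, 1]
  pop 2: no out-edges | ready=[4] | order so far=[0, 5, 3, 1, 2]
  pop 4: no out-edges | ready=[] | order so far=[0, 5, 3, 1, 2, 4]
  Result: [0, 5, 3, 1, 2, 4]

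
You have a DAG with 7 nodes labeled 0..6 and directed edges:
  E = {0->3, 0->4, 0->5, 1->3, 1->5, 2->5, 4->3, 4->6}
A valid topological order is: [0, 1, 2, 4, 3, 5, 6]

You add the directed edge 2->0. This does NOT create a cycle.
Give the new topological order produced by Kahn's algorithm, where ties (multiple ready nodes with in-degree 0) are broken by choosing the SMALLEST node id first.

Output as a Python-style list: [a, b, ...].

Old toposort: [0, 1, 2, 4, 3, 5, 6]
Added edge: 2->0
Position of 2 (2) > position of 0 (0). Must reorder: 2 must now come before 0.
Run Kahn's algorithm (break ties by smallest node id):
  initial in-degrees: [1, 0, 0, 3, 1, 3, 1]
  ready (indeg=0): [1, 2]
  pop 1: indeg[3]->2; indeg[5]->2 | ready=[2] | order so far=[1]
  pop 2: indeg[0]->0; indeg[5]->1 | ready=[0] | order so far=[1, 2]
  pop 0: indeg[3]->1; indeg[4]->0; indeg[5]->0 | ready=[4, 5] | order so far=[1, 2, 0]
  pop 4: indeg[3]->0; indeg[6]->0 | ready=[3, 5, 6] | order so far=[1, 2, 0, 4]
  pop 3: no out-edges | ready=[5, 6] | order so far=[1, 2, 0, 4, 3]
  pop 5: no out-edges | ready=[6] | order so far=[1, 2, 0, 4, 3, 5]
  pop 6: no out-edges | ready=[] | order so far=[1, 2, 0, 4, 3, 5, 6]
  Result: [1, 2, 0, 4, 3, 5, 6]

Answer: [1, 2, 0, 4, 3, 5, 6]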